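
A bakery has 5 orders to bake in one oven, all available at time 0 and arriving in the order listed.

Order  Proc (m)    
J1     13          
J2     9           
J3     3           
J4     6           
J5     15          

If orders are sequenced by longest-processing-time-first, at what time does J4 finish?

43

LPT (decreasing processing time): J5 J1 J2 J4 J3.
J5: 0→15
J1: 15→28
J2: 28→37
J4: 37→43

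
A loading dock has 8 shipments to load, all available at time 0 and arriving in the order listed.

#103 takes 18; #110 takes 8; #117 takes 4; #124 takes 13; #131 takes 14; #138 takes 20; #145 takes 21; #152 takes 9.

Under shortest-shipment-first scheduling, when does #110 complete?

12

SPT (increasing processing time): #117 #110 #152 #124 #131 #103 #138 #145.
#117: 0→4
#110: 4→12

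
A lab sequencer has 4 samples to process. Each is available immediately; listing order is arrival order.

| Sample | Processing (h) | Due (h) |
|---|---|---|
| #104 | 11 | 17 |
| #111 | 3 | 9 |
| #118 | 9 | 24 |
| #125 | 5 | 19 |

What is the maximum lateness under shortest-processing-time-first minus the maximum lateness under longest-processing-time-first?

-8

SPT (increasing processing time): #111 #125 #118 #104.
#111: 0→3, due 9, lateness -6
#125: 3→8, due 19, lateness -11
#118: 8→17, due 24, lateness -7
#104: 17→28, due 17, lateness 11
Maximum = 11.
LPT (decreasing processing time): #104 #118 #125 #111.
#104: 0→11, due 17, lateness -6
#118: 11→20, due 24, lateness -4
#125: 20→25, due 19, lateness 6
#111: 25→28, due 9, lateness 19
Maximum = 19.
Difference = 11 − 19 = -8.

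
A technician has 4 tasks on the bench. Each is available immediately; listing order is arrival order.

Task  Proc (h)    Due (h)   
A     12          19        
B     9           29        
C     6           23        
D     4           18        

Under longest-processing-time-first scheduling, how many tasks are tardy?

LPT (decreasing processing time): A B C D.
A: 0→12, due 19, tardiness 0
B: 12→21, due 29, tardiness 0
C: 21→27, due 23, tardiness 4
D: 27→31, due 18, tardiness 13
Late tasks: 2.

2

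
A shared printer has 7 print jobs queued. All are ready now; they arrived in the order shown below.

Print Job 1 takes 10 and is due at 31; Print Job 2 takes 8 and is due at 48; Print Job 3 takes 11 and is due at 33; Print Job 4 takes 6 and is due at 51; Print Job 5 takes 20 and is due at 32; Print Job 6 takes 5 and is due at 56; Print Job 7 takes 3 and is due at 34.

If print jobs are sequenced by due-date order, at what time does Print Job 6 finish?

63

EDD (increasing due date): Print Job 1 Print Job 5 Print Job 3 Print Job 7 Print Job 2 Print Job 4 Print Job 6.
Print Job 1: 0→10
Print Job 5: 10→30
Print Job 3: 30→41
Print Job 7: 41→44
Print Job 2: 44→52
Print Job 4: 52→58
Print Job 6: 58→63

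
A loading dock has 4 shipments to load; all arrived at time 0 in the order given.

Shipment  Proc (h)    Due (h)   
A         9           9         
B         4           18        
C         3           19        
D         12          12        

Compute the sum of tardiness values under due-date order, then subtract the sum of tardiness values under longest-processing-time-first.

-3

EDD (increasing due date): A D B C.
A: 0→9, due 9, tardiness 0
D: 9→21, due 12, tardiness 9
B: 21→25, due 18, tardiness 7
C: 25→28, due 19, tardiness 9
Sum = 0+9+7+9 = 25.
LPT (decreasing processing time): D A B C.
D: 0→12, due 12, tardiness 0
A: 12→21, due 9, tardiness 12
B: 21→25, due 18, tardiness 7
C: 25→28, due 19, tardiness 9
Sum = 0+12+7+9 = 28.
Difference = 25 − 28 = -3.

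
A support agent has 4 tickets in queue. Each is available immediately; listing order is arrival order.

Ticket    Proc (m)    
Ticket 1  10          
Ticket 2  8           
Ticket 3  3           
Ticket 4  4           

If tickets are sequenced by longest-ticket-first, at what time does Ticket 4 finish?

22

LPT (decreasing processing time): Ticket 1 Ticket 2 Ticket 4 Ticket 3.
Ticket 1: 0→10
Ticket 2: 10→18
Ticket 4: 18→22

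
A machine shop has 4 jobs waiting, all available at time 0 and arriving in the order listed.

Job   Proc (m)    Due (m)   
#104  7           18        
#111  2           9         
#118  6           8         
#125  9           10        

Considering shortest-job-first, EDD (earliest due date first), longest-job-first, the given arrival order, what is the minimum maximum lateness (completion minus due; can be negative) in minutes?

SPT (increasing processing time): #111 #118 #104 #125.
#111: 0→2, due 9, lateness -7
#118: 2→8, due 8, lateness 0
#104: 8→15, due 18, lateness -3
#125: 15→24, due 10, lateness 14
Maximum = 14.
EDD (increasing due date): #118 #111 #125 #104.
#118: 0→6, due 8, lateness -2
#111: 6→8, due 9, lateness -1
#125: 8→17, due 10, lateness 7
#104: 17→24, due 18, lateness 6
Maximum = 7.
LPT (decreasing processing time): #125 #104 #118 #111.
#125: 0→9, due 10, lateness -1
#104: 9→16, due 18, lateness -2
#118: 16→22, due 8, lateness 14
#111: 22→24, due 9, lateness 15
Maximum = 15.
FIFO (arrival order): #104 #111 #118 #125.
#104: 0→7, due 18, lateness -11
#111: 7→9, due 9, lateness 0
#118: 9→15, due 8, lateness 7
#125: 15→24, due 10, lateness 14
Maximum = 14.
SPT 14, EDD 7, LPT 15, FIFO 14 → minimum 7.

7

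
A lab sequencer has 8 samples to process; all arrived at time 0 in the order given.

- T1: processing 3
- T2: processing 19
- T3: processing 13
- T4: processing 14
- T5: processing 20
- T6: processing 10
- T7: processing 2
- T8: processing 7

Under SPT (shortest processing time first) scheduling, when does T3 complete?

35

SPT (increasing processing time): T7 T1 T8 T6 T3 T4 T2 T5.
T7: 0→2
T1: 2→5
T8: 5→12
T6: 12→22
T3: 22→35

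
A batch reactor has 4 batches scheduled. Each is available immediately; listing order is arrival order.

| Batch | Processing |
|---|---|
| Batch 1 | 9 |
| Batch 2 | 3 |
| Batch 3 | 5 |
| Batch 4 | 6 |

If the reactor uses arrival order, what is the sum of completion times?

61

FIFO (arrival order): Batch 1 Batch 2 Batch 3 Batch 4.
Batch 1: 0→9
Batch 2: 9→12
Batch 3: 12→17
Batch 4: 17→23
Sum = 9+12+17+23 = 61.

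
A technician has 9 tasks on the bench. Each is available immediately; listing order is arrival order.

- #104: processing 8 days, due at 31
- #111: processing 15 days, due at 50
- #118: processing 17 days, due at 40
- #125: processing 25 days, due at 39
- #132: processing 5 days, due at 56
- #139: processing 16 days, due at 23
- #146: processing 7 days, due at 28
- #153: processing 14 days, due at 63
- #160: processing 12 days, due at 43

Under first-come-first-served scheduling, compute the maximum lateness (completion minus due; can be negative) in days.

FIFO (arrival order): #104 #111 #118 #125 #132 #139 #146 #153 #160.
#104: 0→8, due 31, lateness -23
#111: 8→23, due 50, lateness -27
#118: 23→40, due 40, lateness 0
#125: 40→65, due 39, lateness 26
#132: 65→70, due 56, lateness 14
#139: 70→86, due 23, lateness 63
#146: 86→93, due 28, lateness 65
#153: 93→107, due 63, lateness 44
#160: 107→119, due 43, lateness 76
Maximum = 76.

76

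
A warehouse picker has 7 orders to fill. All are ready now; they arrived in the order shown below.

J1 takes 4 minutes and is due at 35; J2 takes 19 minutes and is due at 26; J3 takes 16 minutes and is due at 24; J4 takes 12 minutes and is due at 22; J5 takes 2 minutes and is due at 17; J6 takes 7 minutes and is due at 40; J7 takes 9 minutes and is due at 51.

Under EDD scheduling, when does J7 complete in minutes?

EDD (increasing due date): J5 J4 J3 J2 J1 J6 J7.
J5: 0→2
J4: 2→14
J3: 14→30
J2: 30→49
J1: 49→53
J6: 53→60
J7: 60→69

69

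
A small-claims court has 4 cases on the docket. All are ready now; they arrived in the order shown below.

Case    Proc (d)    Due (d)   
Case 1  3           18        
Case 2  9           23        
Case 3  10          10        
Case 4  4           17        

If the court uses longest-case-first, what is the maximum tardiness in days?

8

LPT (decreasing processing time): Case 3 Case 2 Case 4 Case 1.
Case 3: 0→10, due 10, tardiness 0
Case 2: 10→19, due 23, tardiness 0
Case 4: 19→23, due 17, tardiness 6
Case 1: 23→26, due 18, tardiness 8
Maximum = 8.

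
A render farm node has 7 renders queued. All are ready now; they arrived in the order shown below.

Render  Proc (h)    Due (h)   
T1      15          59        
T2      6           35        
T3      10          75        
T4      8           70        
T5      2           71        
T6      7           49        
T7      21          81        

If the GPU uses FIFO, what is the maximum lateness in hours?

FIFO (arrival order): T1 T2 T3 T4 T5 T6 T7.
T1: 0→15, due 59, lateness -44
T2: 15→21, due 35, lateness -14
T3: 21→31, due 75, lateness -44
T4: 31→39, due 70, lateness -31
T5: 39→41, due 71, lateness -30
T6: 41→48, due 49, lateness -1
T7: 48→69, due 81, lateness -12
Maximum = -1.

-1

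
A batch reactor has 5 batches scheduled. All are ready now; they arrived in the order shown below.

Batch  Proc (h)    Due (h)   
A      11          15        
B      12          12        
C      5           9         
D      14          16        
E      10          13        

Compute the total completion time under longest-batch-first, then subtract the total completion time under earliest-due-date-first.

LPT (decreasing processing time): D B A E C.
D: 0→14
B: 14→26
A: 26→37
E: 37→47
C: 47→52
Sum = 14+26+37+47+52 = 176.
EDD (increasing due date): C B E A D.
C: 0→5
B: 5→17
E: 17→27
A: 27→38
D: 38→52
Sum = 5+17+27+38+52 = 139.
Difference = 176 − 139 = 37.

37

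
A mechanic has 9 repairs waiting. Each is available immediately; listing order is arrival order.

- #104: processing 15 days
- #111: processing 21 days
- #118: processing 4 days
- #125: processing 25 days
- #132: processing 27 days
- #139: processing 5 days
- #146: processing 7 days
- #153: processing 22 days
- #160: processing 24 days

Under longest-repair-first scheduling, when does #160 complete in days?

LPT (decreasing processing time): #132 #125 #160 #153 #111 #104 #146 #139 #118.
#132: 0→27
#125: 27→52
#160: 52→76

76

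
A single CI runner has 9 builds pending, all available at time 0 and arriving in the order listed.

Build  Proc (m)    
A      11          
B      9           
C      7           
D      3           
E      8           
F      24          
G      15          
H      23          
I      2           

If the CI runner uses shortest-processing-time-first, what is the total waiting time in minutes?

241

SPT (increasing processing time): I D C E B A G H F.
I: waits 0, runs 0→2
D: waits 2, runs 2→5
C: waits 5, runs 5→12
E: waits 12, runs 12→20
B: waits 20, runs 20→29
A: waits 29, runs 29→40
G: waits 40, runs 40→55
H: waits 55, runs 55→78
F: waits 78, runs 78→102
Sum = 0+2+5+12+20+29+40+55+78 = 241.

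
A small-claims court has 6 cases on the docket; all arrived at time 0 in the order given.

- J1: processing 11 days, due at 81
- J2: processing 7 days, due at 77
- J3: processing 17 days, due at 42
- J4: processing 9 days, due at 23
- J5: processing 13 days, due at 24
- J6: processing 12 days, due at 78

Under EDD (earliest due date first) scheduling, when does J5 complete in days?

22

EDD (increasing due date): J4 J5 J3 J2 J6 J1.
J4: 0→9
J5: 9→22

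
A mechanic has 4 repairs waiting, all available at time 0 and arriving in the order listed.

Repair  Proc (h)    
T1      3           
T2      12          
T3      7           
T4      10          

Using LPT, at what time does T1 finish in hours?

32

LPT (decreasing processing time): T2 T4 T3 T1.
T2: 0→12
T4: 12→22
T3: 22→29
T1: 29→32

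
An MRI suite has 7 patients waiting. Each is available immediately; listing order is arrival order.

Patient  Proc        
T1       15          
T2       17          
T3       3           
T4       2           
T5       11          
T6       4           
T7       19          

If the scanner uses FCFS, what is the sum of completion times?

FIFO (arrival order): T1 T2 T3 T4 T5 T6 T7.
T1: 0→15
T2: 15→32
T3: 32→35
T4: 35→37
T5: 37→48
T6: 48→52
T7: 52→71
Sum = 15+32+35+37+48+52+71 = 290.

290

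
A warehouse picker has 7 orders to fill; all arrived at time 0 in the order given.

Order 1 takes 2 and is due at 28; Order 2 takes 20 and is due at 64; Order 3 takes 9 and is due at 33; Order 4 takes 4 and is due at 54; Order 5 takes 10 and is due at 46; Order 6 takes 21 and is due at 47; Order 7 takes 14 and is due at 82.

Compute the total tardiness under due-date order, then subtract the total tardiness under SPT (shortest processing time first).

EDD (increasing due date): Order 1 Order 3 Order 5 Order 6 Order 4 Order 2 Order 7.
Order 1: 0→2, due 28, tardiness 0
Order 3: 2→11, due 33, tardiness 0
Order 5: 11→21, due 46, tardiness 0
Order 6: 21→42, due 47, tardiness 0
Order 4: 42→46, due 54, tardiness 0
Order 2: 46→66, due 64, tardiness 2
Order 7: 66→80, due 82, tardiness 0
Sum = 0+0+0+0+0+2+0 = 2.
SPT (increasing processing time): Order 1 Order 4 Order 3 Order 5 Order 7 Order 2 Order 6.
Order 1: 0→2, due 28, tardiness 0
Order 4: 2→6, due 54, tardiness 0
Order 3: 6→15, due 33, tardiness 0
Order 5: 15→25, due 46, tardiness 0
Order 7: 25→39, due 82, tardiness 0
Order 2: 39→59, due 64, tardiness 0
Order 6: 59→80, due 47, tardiness 33
Sum = 0+0+0+0+0+0+33 = 33.
Difference = 2 − 33 = -31.

-31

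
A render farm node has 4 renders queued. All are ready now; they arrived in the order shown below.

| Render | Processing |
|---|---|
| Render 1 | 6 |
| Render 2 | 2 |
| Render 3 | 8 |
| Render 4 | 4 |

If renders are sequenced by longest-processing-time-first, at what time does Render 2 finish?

LPT (decreasing processing time): Render 3 Render 1 Render 4 Render 2.
Render 3: 0→8
Render 1: 8→14
Render 4: 14→18
Render 2: 18→20

20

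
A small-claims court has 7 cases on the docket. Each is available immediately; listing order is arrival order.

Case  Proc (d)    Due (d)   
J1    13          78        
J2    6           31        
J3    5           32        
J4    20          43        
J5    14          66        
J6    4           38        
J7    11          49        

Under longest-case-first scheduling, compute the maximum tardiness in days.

37

LPT (decreasing processing time): J4 J5 J1 J7 J2 J3 J6.
J4: 0→20, due 43, tardiness 0
J5: 20→34, due 66, tardiness 0
J1: 34→47, due 78, tardiness 0
J7: 47→58, due 49, tardiness 9
J2: 58→64, due 31, tardiness 33
J3: 64→69, due 32, tardiness 37
J6: 69→73, due 38, tardiness 35
Maximum = 37.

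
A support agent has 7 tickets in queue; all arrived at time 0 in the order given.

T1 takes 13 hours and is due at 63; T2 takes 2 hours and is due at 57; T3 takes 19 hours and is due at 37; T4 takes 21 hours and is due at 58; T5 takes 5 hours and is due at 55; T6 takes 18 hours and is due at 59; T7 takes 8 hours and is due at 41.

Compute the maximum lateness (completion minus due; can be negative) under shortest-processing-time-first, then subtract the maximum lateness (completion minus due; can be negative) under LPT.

-10

SPT (increasing processing time): T2 T5 T7 T1 T6 T3 T4.
T2: 0→2, due 57, lateness -55
T5: 2→7, due 55, lateness -48
T7: 7→15, due 41, lateness -26
T1: 15→28, due 63, lateness -35
T6: 28→46, due 59, lateness -13
T3: 46→65, due 37, lateness 28
T4: 65→86, due 58, lateness 28
Maximum = 28.
LPT (decreasing processing time): T4 T3 T6 T1 T7 T5 T2.
T4: 0→21, due 58, lateness -37
T3: 21→40, due 37, lateness 3
T6: 40→58, due 59, lateness -1
T1: 58→71, due 63, lateness 8
T7: 71→79, due 41, lateness 38
T5: 79→84, due 55, lateness 29
T2: 84→86, due 57, lateness 29
Maximum = 38.
Difference = 28 − 38 = -10.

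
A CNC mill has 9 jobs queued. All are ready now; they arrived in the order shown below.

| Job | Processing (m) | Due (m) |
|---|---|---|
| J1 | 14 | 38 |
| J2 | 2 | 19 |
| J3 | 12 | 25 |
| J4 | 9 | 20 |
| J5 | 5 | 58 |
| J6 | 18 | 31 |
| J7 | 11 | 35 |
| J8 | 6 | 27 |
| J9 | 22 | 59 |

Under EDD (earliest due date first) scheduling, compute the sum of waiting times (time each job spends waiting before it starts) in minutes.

EDD (increasing due date): J2 J4 J3 J8 J6 J7 J1 J5 J9.
J2: waits 0, runs 0→2
J4: waits 2, runs 2→11
J3: waits 11, runs 11→23
J8: waits 23, runs 23→29
J6: waits 29, runs 29→47
J7: waits 47, runs 47→58
J1: waits 58, runs 58→72
J5: waits 72, runs 72→77
J9: waits 77, runs 77→99
Sum = 0+2+11+23+29+47+58+72+77 = 319.

319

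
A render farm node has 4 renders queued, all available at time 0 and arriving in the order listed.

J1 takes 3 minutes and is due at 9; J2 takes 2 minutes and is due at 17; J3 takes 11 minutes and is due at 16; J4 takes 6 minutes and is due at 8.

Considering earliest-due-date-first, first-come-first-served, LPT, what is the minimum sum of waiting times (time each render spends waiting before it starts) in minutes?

24

EDD (increasing due date): J4 J1 J3 J2.
J4: waits 0, runs 0→6
J1: waits 6, runs 6→9
J3: waits 9, runs 9→20
J2: waits 20, runs 20→22
Sum = 0+6+9+20 = 35.
FIFO (arrival order): J1 J2 J3 J4.
J1: waits 0, runs 0→3
J2: waits 3, runs 3→5
J3: waits 5, runs 5→16
J4: waits 16, runs 16→22
Sum = 0+3+5+16 = 24.
LPT (decreasing processing time): J3 J4 J1 J2.
J3: waits 0, runs 0→11
J4: waits 11, runs 11→17
J1: waits 17, runs 17→20
J2: waits 20, runs 20→22
Sum = 0+11+17+20 = 48.
EDD 35, FIFO 24, LPT 48 → minimum 24.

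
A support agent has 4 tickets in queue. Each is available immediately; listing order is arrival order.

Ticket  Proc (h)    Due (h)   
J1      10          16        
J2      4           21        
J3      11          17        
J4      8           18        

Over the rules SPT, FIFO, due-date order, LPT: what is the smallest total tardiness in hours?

22

SPT (increasing processing time): J2 J4 J1 J3.
J2: 0→4, due 21, tardiness 0
J4: 4→12, due 18, tardiness 0
J1: 12→22, due 16, tardiness 6
J3: 22→33, due 17, tardiness 16
Sum = 0+0+6+16 = 22.
FIFO (arrival order): J1 J2 J3 J4.
J1: 0→10, due 16, tardiness 0
J2: 10→14, due 21, tardiness 0
J3: 14→25, due 17, tardiness 8
J4: 25→33, due 18, tardiness 15
Sum = 0+0+8+15 = 23.
EDD (increasing due date): J1 J3 J4 J2.
J1: 0→10, due 16, tardiness 0
J3: 10→21, due 17, tardiness 4
J4: 21→29, due 18, tardiness 11
J2: 29→33, due 21, tardiness 12
Sum = 0+4+11+12 = 27.
LPT (decreasing processing time): J3 J1 J4 J2.
J3: 0→11, due 17, tardiness 0
J1: 11→21, due 16, tardiness 5
J4: 21→29, due 18, tardiness 11
J2: 29→33, due 21, tardiness 12
Sum = 0+5+11+12 = 28.
SPT 22, FIFO 23, EDD 27, LPT 28 → minimum 22.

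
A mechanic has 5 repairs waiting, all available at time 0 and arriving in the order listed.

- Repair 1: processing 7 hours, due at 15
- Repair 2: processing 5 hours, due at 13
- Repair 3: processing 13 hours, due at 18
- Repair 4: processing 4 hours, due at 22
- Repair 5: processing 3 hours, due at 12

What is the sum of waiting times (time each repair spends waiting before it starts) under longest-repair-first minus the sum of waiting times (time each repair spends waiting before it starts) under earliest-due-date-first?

33

LPT (decreasing processing time): Repair 3 Repair 1 Repair 2 Repair 4 Repair 5.
Repair 3: waits 0, runs 0→13
Repair 1: waits 13, runs 13→20
Repair 2: waits 20, runs 20→25
Repair 4: waits 25, runs 25→29
Repair 5: waits 29, runs 29→32
Sum = 0+13+20+25+29 = 87.
EDD (increasing due date): Repair 5 Repair 2 Repair 1 Repair 3 Repair 4.
Repair 5: waits 0, runs 0→3
Repair 2: waits 3, runs 3→8
Repair 1: waits 8, runs 8→15
Repair 3: waits 15, runs 15→28
Repair 4: waits 28, runs 28→32
Sum = 0+3+8+15+28 = 54.
Difference = 87 − 54 = 33.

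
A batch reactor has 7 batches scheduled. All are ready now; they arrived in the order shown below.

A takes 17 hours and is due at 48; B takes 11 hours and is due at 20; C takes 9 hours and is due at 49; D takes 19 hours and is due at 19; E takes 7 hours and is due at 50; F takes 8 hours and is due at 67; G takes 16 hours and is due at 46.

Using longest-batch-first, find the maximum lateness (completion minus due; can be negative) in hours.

LPT (decreasing processing time): D A G B C F E.
D: 0→19, due 19, lateness 0
A: 19→36, due 48, lateness -12
G: 36→52, due 46, lateness 6
B: 52→63, due 20, lateness 43
C: 63→72, due 49, lateness 23
F: 72→80, due 67, lateness 13
E: 80→87, due 50, lateness 37
Maximum = 43.

43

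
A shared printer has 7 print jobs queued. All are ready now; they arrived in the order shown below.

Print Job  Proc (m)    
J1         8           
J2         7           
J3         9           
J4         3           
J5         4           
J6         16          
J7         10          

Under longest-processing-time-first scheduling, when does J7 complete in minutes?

26

LPT (decreasing processing time): J6 J7 J3 J1 J2 J5 J4.
J6: 0→16
J7: 16→26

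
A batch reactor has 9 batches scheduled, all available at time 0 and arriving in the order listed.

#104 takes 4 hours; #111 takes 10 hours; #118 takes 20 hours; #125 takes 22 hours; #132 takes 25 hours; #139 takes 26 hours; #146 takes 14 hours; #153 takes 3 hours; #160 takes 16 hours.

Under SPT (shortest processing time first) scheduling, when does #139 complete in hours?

SPT (increasing processing time): #153 #104 #111 #146 #160 #118 #125 #132 #139.
#153: 0→3
#104: 3→7
#111: 7→17
#146: 17→31
#160: 31→47
#118: 47→67
#125: 67→89
#132: 89→114
#139: 114→140

140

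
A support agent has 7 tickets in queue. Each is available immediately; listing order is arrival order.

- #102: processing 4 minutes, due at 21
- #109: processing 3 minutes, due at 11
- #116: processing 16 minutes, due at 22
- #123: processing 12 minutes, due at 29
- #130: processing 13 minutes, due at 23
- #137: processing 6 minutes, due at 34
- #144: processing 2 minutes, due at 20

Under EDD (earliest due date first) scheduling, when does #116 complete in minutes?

EDD (increasing due date): #109 #144 #102 #116 #130 #123 #137.
#109: 0→3
#144: 3→5
#102: 5→9
#116: 9→25

25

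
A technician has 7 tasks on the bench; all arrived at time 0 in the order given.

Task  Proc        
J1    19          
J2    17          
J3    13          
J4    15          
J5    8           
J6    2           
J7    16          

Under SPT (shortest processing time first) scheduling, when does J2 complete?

71

SPT (increasing processing time): J6 J5 J3 J4 J7 J2 J1.
J6: 0→2
J5: 2→10
J3: 10→23
J4: 23→38
J7: 38→54
J2: 54→71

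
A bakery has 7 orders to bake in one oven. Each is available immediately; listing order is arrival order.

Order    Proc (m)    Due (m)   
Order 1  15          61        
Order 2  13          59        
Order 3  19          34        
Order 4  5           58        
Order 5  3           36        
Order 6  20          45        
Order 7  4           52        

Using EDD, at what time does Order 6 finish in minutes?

42

EDD (increasing due date): Order 3 Order 5 Order 6 Order 7 Order 4 Order 2 Order 1.
Order 3: 0→19
Order 5: 19→22
Order 6: 22→42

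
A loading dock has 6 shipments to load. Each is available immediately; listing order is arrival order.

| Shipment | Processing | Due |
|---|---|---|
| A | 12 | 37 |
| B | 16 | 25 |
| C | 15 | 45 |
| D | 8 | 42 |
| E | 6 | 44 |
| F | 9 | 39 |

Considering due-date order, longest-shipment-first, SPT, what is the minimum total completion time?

194

EDD (increasing due date): B A F D E C.
B: 0→16
A: 16→28
F: 28→37
D: 37→45
E: 45→51
C: 51→66
Sum = 16+28+37+45+51+66 = 243.
LPT (decreasing processing time): B C A F D E.
B: 0→16
C: 16→31
A: 31→43
F: 43→52
D: 52→60
E: 60→66
Sum = 16+31+43+52+60+66 = 268.
SPT (increasing processing time): E D F A C B.
E: 0→6
D: 6→14
F: 14→23
A: 23→35
C: 35→50
B: 50→66
Sum = 6+14+23+35+50+66 = 194.
EDD 243, LPT 268, SPT 194 → minimum 194.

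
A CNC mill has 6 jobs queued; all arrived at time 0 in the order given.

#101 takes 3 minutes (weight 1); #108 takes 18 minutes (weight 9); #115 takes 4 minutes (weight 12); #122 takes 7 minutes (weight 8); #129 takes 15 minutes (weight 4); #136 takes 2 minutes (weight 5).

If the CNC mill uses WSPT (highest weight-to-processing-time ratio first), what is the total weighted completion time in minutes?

WSPT (decreasing weight/processing-time ratio): #115 #136 #122 #108 #101 #129.
#115: finishes 4, weight 12, w·C = 48
#136: finishes 6, weight 5, w·C = 30
#122: finishes 13, weight 8, w·C = 104
#108: finishes 31, weight 9, w·C = 279
#101: finishes 34, weight 1, w·C = 34
#129: finishes 49, weight 4, w·C = 196
Sum = 48+30+104+279+34+196 = 691.

691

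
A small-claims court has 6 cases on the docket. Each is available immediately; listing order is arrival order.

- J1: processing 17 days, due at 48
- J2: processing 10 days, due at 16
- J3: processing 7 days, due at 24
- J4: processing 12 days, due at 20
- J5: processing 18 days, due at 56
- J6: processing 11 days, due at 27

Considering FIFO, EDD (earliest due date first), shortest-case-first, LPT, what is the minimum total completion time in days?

224

FIFO (arrival order): J1 J2 J3 J4 J5 J6.
J1: 0→17
J2: 17→27
J3: 27→34
J4: 34→46
J5: 46→64
J6: 64→75
Sum = 17+27+34+46+64+75 = 263.
EDD (increasing due date): J2 J4 J3 J6 J1 J5.
J2: 0→10
J4: 10→22
J3: 22→29
J6: 29→40
J1: 40→57
J5: 57→75
Sum = 10+22+29+40+57+75 = 233.
SPT (increasing processing time): J3 J2 J6 J4 J1 J5.
J3: 0→7
J2: 7→17
J6: 17→28
J4: 28→40
J1: 40→57
J5: 57→75
Sum = 7+17+28+40+57+75 = 224.
LPT (decreasing processing time): J5 J1 J4 J6 J2 J3.
J5: 0→18
J1: 18→35
J4: 35→47
J6: 47→58
J2: 58→68
J3: 68→75
Sum = 18+35+47+58+68+75 = 301.
FIFO 263, EDD 233, SPT 224, LPT 301 → minimum 224.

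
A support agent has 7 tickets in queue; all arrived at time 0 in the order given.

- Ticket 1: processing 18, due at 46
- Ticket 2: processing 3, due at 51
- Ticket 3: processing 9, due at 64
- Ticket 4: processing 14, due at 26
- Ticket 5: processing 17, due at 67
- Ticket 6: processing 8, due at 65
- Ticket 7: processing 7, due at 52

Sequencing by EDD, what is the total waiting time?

EDD (increasing due date): Ticket 4 Ticket 1 Ticket 2 Ticket 7 Ticket 3 Ticket 6 Ticket 5.
Ticket 4: waits 0, runs 0→14
Ticket 1: waits 14, runs 14→32
Ticket 2: waits 32, runs 32→35
Ticket 7: waits 35, runs 35→42
Ticket 3: waits 42, runs 42→51
Ticket 6: waits 51, runs 51→59
Ticket 5: waits 59, runs 59→76
Sum = 0+14+32+35+42+51+59 = 233.

233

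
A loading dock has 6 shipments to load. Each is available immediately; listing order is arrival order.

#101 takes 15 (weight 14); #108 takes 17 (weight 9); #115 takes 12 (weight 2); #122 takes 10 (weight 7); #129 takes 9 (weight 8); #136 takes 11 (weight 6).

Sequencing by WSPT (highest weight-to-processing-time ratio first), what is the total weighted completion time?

1616

WSPT (decreasing weight/processing-time ratio): #101 #129 #122 #136 #108 #115.
#101: finishes 15, weight 14, w·C = 210
#129: finishes 24, weight 8, w·C = 192
#122: finishes 34, weight 7, w·C = 238
#136: finishes 45, weight 6, w·C = 270
#108: finishes 62, weight 9, w·C = 558
#115: finishes 74, weight 2, w·C = 148
Sum = 210+192+238+270+558+148 = 1616.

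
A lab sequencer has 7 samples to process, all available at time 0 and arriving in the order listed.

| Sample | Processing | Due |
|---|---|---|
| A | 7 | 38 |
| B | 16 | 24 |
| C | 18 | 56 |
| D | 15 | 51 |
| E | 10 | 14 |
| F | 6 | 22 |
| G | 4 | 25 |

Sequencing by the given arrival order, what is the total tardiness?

FIFO (arrival order): A B C D E F G.
A: 0→7, due 38, tardiness 0
B: 7→23, due 24, tardiness 0
C: 23→41, due 56, tardiness 0
D: 41→56, due 51, tardiness 5
E: 56→66, due 14, tardiness 52
F: 66→72, due 22, tardiness 50
G: 72→76, due 25, tardiness 51
Sum = 0+0+0+5+52+50+51 = 158.

158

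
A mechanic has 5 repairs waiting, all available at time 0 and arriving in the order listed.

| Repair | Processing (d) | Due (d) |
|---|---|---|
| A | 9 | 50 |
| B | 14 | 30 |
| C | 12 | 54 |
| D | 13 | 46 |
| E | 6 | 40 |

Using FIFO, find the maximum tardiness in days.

FIFO (arrival order): A B C D E.
A: 0→9, due 50, tardiness 0
B: 9→23, due 30, tardiness 0
C: 23→35, due 54, tardiness 0
D: 35→48, due 46, tardiness 2
E: 48→54, due 40, tardiness 14
Maximum = 14.

14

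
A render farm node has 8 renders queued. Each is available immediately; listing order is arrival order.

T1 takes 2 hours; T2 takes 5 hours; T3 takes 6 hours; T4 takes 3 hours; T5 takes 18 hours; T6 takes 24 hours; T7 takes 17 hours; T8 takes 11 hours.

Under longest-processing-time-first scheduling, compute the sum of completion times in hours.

LPT (decreasing processing time): T6 T5 T7 T8 T3 T2 T4 T1.
T6: 0→24
T5: 24→42
T7: 42→59
T8: 59→70
T3: 70→76
T2: 76→81
T4: 81→84
T1: 84→86
Sum = 24+42+59+70+76+81+84+86 = 522.

522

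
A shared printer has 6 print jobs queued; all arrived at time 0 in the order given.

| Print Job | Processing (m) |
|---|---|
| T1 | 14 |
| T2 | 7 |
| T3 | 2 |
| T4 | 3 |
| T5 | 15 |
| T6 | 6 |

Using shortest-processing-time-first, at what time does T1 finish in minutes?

32

SPT (increasing processing time): T3 T4 T6 T2 T1 T5.
T3: 0→2
T4: 2→5
T6: 5→11
T2: 11→18
T1: 18→32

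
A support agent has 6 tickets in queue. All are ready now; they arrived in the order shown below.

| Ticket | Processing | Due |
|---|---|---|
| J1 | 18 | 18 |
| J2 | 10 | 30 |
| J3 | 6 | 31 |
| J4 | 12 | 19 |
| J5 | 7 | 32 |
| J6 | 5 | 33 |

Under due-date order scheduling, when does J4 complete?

EDD (increasing due date): J1 J4 J2 J3 J5 J6.
J1: 0→18
J4: 18→30

30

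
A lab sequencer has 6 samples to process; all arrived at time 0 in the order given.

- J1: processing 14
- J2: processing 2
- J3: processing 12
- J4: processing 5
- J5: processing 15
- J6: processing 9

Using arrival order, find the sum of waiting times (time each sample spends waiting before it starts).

FIFO (arrival order): J1 J2 J3 J4 J5 J6.
J1: waits 0, runs 0→14
J2: waits 14, runs 14→16
J3: waits 16, runs 16→28
J4: waits 28, runs 28→33
J5: waits 33, runs 33→48
J6: waits 48, runs 48→57
Sum = 0+14+16+28+33+48 = 139.

139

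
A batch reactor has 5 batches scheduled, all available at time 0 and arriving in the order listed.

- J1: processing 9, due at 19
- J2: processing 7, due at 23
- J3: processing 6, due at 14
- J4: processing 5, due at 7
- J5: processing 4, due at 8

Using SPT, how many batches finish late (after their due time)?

SPT (increasing processing time): J5 J4 J3 J2 J1.
J5: 0→4, due 8, tardiness 0
J4: 4→9, due 7, tardiness 2
J3: 9→15, due 14, tardiness 1
J2: 15→22, due 23, tardiness 0
J1: 22→31, due 19, tardiness 12
Late batches: 3.

3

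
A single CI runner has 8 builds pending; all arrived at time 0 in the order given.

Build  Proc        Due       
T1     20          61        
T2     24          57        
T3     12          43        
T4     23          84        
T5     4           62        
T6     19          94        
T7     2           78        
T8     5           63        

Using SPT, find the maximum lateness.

SPT (increasing processing time): T7 T5 T8 T3 T6 T1 T4 T2.
T7: 0→2, due 78, lateness -76
T5: 2→6, due 62, lateness -56
T8: 6→11, due 63, lateness -52
T3: 11→23, due 43, lateness -20
T6: 23→42, due 94, lateness -52
T1: 42→62, due 61, lateness 1
T4: 62→85, due 84, lateness 1
T2: 85→109, due 57, lateness 52
Maximum = 52.

52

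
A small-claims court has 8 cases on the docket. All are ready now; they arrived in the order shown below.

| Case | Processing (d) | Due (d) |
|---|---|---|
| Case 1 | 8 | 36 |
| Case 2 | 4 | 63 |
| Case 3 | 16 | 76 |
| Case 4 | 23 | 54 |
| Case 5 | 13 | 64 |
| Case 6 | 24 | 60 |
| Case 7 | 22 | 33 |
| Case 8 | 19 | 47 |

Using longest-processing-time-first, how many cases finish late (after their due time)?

6

LPT (decreasing processing time): Case 6 Case 4 Case 7 Case 8 Case 3 Case 5 Case 1 Case 2.
Case 6: 0→24, due 60, tardiness 0
Case 4: 24→47, due 54, tardiness 0
Case 7: 47→69, due 33, tardiness 36
Case 8: 69→88, due 47, tardiness 41
Case 3: 88→104, due 76, tardiness 28
Case 5: 104→117, due 64, tardiness 53
Case 1: 117→125, due 36, tardiness 89
Case 2: 125→129, due 63, tardiness 66
Late cases: 6.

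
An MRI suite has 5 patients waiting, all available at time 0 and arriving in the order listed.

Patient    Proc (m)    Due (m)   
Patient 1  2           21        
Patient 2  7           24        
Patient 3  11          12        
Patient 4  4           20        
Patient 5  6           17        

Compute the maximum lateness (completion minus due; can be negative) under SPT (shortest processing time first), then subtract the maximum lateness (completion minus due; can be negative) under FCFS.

5

SPT (increasing processing time): Patient 1 Patient 4 Patient 5 Patient 2 Patient 3.
Patient 1: 0→2, due 21, lateness -19
Patient 4: 2→6, due 20, lateness -14
Patient 5: 6→12, due 17, lateness -5
Patient 2: 12→19, due 24, lateness -5
Patient 3: 19→30, due 12, lateness 18
Maximum = 18.
FIFO (arrival order): Patient 1 Patient 2 Patient 3 Patient 4 Patient 5.
Patient 1: 0→2, due 21, lateness -19
Patient 2: 2→9, due 24, lateness -15
Patient 3: 9→20, due 12, lateness 8
Patient 4: 20→24, due 20, lateness 4
Patient 5: 24→30, due 17, lateness 13
Maximum = 13.
Difference = 18 − 13 = 5.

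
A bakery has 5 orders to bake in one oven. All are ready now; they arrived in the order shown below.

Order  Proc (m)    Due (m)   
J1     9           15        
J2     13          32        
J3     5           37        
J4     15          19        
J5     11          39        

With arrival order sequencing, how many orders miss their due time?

2

FIFO (arrival order): J1 J2 J3 J4 J5.
J1: 0→9, due 15, tardiness 0
J2: 9→22, due 32, tardiness 0
J3: 22→27, due 37, tardiness 0
J4: 27→42, due 19, tardiness 23
J5: 42→53, due 39, tardiness 14
Late orders: 2.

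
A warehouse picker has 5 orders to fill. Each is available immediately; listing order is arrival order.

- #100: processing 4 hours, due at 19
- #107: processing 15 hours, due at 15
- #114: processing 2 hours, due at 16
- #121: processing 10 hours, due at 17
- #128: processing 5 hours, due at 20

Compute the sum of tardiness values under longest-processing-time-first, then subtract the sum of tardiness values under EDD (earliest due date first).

LPT (decreasing processing time): #107 #121 #128 #100 #114.
#107: 0→15, due 15, tardiness 0
#121: 15→25, due 17, tardiness 8
#128: 25→30, due 20, tardiness 10
#100: 30→34, due 19, tardiness 15
#114: 34→36, due 16, tardiness 20
Sum = 0+8+10+15+20 = 53.
EDD (increasing due date): #107 #114 #121 #100 #128.
#107: 0→15, due 15, tardiness 0
#114: 15→17, due 16, tardiness 1
#121: 17→27, due 17, tardiness 10
#100: 27→31, due 19, tardiness 12
#128: 31→36, due 20, tardiness 16
Sum = 0+1+10+12+16 = 39.
Difference = 53 − 39 = 14.

14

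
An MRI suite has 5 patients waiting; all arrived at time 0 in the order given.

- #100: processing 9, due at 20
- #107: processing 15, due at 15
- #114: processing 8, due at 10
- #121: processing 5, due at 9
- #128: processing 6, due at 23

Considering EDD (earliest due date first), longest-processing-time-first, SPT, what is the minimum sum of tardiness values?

45

EDD (increasing due date): #121 #114 #107 #100 #128.
#121: 0→5, due 9, tardiness 0
#114: 5→13, due 10, tardiness 3
#107: 13→28, due 15, tardiness 13
#100: 28→37, due 20, tardiness 17
#128: 37→43, due 23, tardiness 20
Sum = 0+3+13+17+20 = 53.
LPT (decreasing processing time): #107 #100 #114 #128 #121.
#107: 0→15, due 15, tardiness 0
#100: 15→24, due 20, tardiness 4
#114: 24→32, due 10, tardiness 22
#128: 32→38, due 23, tardiness 15
#121: 38→43, due 9, tardiness 34
Sum = 0+4+22+15+34 = 75.
SPT (increasing processing time): #121 #128 #114 #100 #107.
#121: 0→5, due 9, tardiness 0
#128: 5→11, due 23, tardiness 0
#114: 11→19, due 10, tardiness 9
#100: 19→28, due 20, tardiness 8
#107: 28→43, due 15, tardiness 28
Sum = 0+0+9+8+28 = 45.
EDD 53, LPT 75, SPT 45 → minimum 45.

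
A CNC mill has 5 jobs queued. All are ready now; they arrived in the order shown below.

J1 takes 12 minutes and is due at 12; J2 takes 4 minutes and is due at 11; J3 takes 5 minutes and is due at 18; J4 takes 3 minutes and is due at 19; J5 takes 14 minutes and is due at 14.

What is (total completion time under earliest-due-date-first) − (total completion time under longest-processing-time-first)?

EDD (increasing due date): J2 J1 J5 J3 J4.
J2: 0→4
J1: 4→16
J5: 16→30
J3: 30→35
J4: 35→38
Sum = 4+16+30+35+38 = 123.
LPT (decreasing processing time): J5 J1 J3 J2 J4.
J5: 0→14
J1: 14→26
J3: 26→31
J2: 31→35
J4: 35→38
Sum = 14+26+31+35+38 = 144.
Difference = 123 − 144 = -21.

-21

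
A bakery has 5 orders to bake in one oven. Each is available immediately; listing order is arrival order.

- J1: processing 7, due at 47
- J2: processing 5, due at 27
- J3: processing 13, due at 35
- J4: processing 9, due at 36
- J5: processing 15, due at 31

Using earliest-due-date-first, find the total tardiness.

8

EDD (increasing due date): J2 J5 J3 J4 J1.
J2: 0→5, due 27, tardiness 0
J5: 5→20, due 31, tardiness 0
J3: 20→33, due 35, tardiness 0
J4: 33→42, due 36, tardiness 6
J1: 42→49, due 47, tardiness 2
Sum = 0+0+0+6+2 = 8.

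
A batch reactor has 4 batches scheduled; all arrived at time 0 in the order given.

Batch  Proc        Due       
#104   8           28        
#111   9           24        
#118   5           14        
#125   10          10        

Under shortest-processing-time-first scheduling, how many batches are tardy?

1

SPT (increasing processing time): #118 #104 #111 #125.
#118: 0→5, due 14, tardiness 0
#104: 5→13, due 28, tardiness 0
#111: 13→22, due 24, tardiness 0
#125: 22→32, due 10, tardiness 22
Late batches: 1.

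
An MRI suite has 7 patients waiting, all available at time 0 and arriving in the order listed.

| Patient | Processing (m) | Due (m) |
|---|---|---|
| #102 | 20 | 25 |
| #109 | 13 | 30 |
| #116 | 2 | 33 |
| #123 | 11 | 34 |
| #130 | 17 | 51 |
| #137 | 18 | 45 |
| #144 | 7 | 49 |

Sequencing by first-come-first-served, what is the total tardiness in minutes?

104

FIFO (arrival order): #102 #109 #116 #123 #130 #137 #144.
#102: 0→20, due 25, tardiness 0
#109: 20→33, due 30, tardiness 3
#116: 33→35, due 33, tardiness 2
#123: 35→46, due 34, tardiness 12
#130: 46→63, due 51, tardiness 12
#137: 63→81, due 45, tardiness 36
#144: 81→88, due 49, tardiness 39
Sum = 0+3+2+12+12+36+39 = 104.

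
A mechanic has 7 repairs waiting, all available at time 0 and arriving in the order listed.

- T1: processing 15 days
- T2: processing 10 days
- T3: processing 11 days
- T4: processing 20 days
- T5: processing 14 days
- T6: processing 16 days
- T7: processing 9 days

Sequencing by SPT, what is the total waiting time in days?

SPT (increasing processing time): T7 T2 T3 T5 T1 T6 T4.
T7: waits 0, runs 0→9
T2: waits 9, runs 9→19
T3: waits 19, runs 19→30
T5: waits 30, runs 30→44
T1: waits 44, runs 44→59
T6: waits 59, runs 59→75
T4: waits 75, runs 75→95
Sum = 0+9+19+30+44+59+75 = 236.

236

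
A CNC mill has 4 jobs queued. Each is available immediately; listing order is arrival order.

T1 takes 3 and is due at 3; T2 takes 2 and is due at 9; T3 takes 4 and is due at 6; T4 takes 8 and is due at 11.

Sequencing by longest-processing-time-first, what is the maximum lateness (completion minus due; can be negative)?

12

LPT (decreasing processing time): T4 T3 T1 T2.
T4: 0→8, due 11, lateness -3
T3: 8→12, due 6, lateness 6
T1: 12→15, due 3, lateness 12
T2: 15→17, due 9, lateness 8
Maximum = 12.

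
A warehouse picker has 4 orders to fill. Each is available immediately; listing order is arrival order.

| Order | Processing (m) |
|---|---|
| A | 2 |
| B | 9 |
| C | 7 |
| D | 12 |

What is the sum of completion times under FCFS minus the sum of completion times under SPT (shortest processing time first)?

FIFO (arrival order): A B C D.
A: 0→2
B: 2→11
C: 11→18
D: 18→30
Sum = 2+11+18+30 = 61.
SPT (increasing processing time): A C B D.
A: 0→2
C: 2→9
B: 9→18
D: 18→30
Sum = 2+9+18+30 = 59.
Difference = 61 − 59 = 2.

2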